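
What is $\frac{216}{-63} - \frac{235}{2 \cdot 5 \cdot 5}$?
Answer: $- \frac{569}{70} \approx -8.1286$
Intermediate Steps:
$\frac{216}{-63} - \frac{235}{2 \cdot 5 \cdot 5} = 216 \left(- \frac{1}{63}\right) - \frac{235}{10 \cdot 5} = - \frac{24}{7} - \frac{235}{50} = - \frac{24}{7} - \frac{47}{10} = - \frac{569}{70}$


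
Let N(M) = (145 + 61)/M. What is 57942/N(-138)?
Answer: -3997998/103 ≈ -38816.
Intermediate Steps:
N(M) = 206/M
57942/N(-138) = 57942/((206/(-138))) = 57942/((206*(-1/138))) = 57942/(-103/69) = 57942*(-69/103) = -3997998/103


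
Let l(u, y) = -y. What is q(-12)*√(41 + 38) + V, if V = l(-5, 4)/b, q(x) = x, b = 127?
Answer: -4/127 - 12*√79 ≈ -106.69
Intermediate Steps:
V = -4/127 (V = -1*4/127 = -4*1/127 = -4/127 ≈ -0.031496)
q(-12)*√(41 + 38) + V = -12*√(41 + 38) - 4/127 = -12*√79 - 4/127 = -4/127 - 12*√79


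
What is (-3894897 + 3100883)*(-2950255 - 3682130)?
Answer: 5266206543390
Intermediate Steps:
(-3894897 + 3100883)*(-2950255 - 3682130) = -794014*(-6632385) = 5266206543390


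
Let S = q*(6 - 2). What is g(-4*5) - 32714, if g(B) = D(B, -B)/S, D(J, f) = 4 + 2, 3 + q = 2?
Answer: -65431/2 ≈ -32716.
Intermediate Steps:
q = -1 (q = -3 + 2 = -1)
D(J, f) = 6
S = -4 (S = -(6 - 2) = -1*4 = -4)
g(B) = -3/2 (g(B) = 6/(-4) = 6*(-1/4) = -3/2)
g(-4*5) - 32714 = -3/2 - 32714 = -65431/2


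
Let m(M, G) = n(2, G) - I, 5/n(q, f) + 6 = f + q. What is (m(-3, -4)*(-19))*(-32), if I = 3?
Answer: -2204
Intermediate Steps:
n(q, f) = 5/(-6 + f + q) (n(q, f) = 5/(-6 + (f + q)) = 5/(-6 + f + q))
m(M, G) = -3 + 5/(-4 + G) (m(M, G) = 5/(-6 + G + 2) - 1*3 = 5/(-4 + G) - 3 = -3 + 5/(-4 + G))
(m(-3, -4)*(-19))*(-32) = (((17 - 3*(-4))/(-4 - 4))*(-19))*(-32) = (((17 + 12)/(-8))*(-19))*(-32) = (-⅛*29*(-19))*(-32) = -29/8*(-19)*(-32) = (551/8)*(-32) = -2204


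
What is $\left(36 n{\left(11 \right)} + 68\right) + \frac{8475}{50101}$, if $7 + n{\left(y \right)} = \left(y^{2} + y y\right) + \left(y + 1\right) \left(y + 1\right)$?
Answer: $\frac{686993387}{50101} \approx 13712.0$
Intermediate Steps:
$n{\left(y \right)} = -7 + \left(1 + y\right)^{2} + 2 y^{2}$ ($n{\left(y \right)} = -7 + \left(\left(y^{2} + y y\right) + \left(y + 1\right) \left(y + 1\right)\right) = -7 + \left(\left(y^{2} + y^{2}\right) + \left(1 + y\right) \left(1 + y\right)\right) = -7 + \left(2 y^{2} + \left(1 + y\right)^{2}\right) = -7 + \left(\left(1 + y\right)^{2} + 2 y^{2}\right) = -7 + \left(1 + y\right)^{2} + 2 y^{2}$)
$\left(36 n{\left(11 \right)} + 68\right) + \frac{8475}{50101} = \left(36 \left(-6 + 2 \cdot 11 + 3 \cdot 11^{2}\right) + 68\right) + \frac{8475}{50101} = \left(36 \left(-6 + 22 + 3 \cdot 121\right) + 68\right) + 8475 \cdot \frac{1}{50101} = \left(36 \left(-6 + 22 + 363\right) + 68\right) + \frac{8475}{50101} = \left(36 \cdot 379 + 68\right) + \frac{8475}{50101} = \left(13644 + 68\right) + \frac{8475}{50101} = 13712 + \frac{8475}{50101} = \frac{686993387}{50101}$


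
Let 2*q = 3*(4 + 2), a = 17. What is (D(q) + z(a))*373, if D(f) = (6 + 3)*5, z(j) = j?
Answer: 23126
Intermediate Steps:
q = 9 (q = (3*(4 + 2))/2 = (3*6)/2 = (½)*18 = 9)
D(f) = 45 (D(f) = 9*5 = 45)
(D(q) + z(a))*373 = (45 + 17)*373 = 62*373 = 23126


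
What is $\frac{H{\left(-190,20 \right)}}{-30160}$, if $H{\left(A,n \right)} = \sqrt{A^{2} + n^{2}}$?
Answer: $- \frac{\sqrt{365}}{3016} \approx -0.0063345$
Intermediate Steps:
$\frac{H{\left(-190,20 \right)}}{-30160} = \frac{\sqrt{\left(-190\right)^{2} + 20^{2}}}{-30160} = \sqrt{36100 + 400} \left(- \frac{1}{30160}\right) = \sqrt{36500} \left(- \frac{1}{30160}\right) = 10 \sqrt{365} \left(- \frac{1}{30160}\right) = - \frac{\sqrt{365}}{3016}$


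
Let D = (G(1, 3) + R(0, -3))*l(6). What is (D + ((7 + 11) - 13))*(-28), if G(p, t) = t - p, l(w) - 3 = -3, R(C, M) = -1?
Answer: -140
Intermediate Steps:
l(w) = 0 (l(w) = 3 - 3 = 0)
D = 0 (D = ((3 - 1*1) - 1)*0 = ((3 - 1) - 1)*0 = (2 - 1)*0 = 1*0 = 0)
(D + ((7 + 11) - 13))*(-28) = (0 + ((7 + 11) - 13))*(-28) = (0 + (18 - 13))*(-28) = (0 + 5)*(-28) = 5*(-28) = -140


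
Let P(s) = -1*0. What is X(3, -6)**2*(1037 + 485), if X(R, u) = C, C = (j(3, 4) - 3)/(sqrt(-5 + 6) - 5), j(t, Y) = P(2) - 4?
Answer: 37289/8 ≈ 4661.1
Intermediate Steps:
P(s) = 0
j(t, Y) = -4 (j(t, Y) = 0 - 4 = -4)
C = 7/4 (C = (-4 - 3)/(sqrt(-5 + 6) - 5) = -7/(sqrt(1) - 5) = -7/(1 - 5) = -7/(-4) = -7*(-1/4) = 7/4 ≈ 1.7500)
X(R, u) = 7/4
X(3, -6)**2*(1037 + 485) = (7/4)**2*(1037 + 485) = (49/16)*1522 = 37289/8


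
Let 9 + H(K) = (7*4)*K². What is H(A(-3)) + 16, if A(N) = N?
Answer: 259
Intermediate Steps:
H(K) = -9 + 28*K² (H(K) = -9 + (7*4)*K² = -9 + 28*K²)
H(A(-3)) + 16 = (-9 + 28*(-3)²) + 16 = (-9 + 28*9) + 16 = (-9 + 252) + 16 = 243 + 16 = 259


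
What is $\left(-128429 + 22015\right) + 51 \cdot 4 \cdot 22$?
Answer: $-101926$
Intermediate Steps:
$\left(-128429 + 22015\right) + 51 \cdot 4 \cdot 22 = -106414 + 204 \cdot 22 = -106414 + 4488 = -101926$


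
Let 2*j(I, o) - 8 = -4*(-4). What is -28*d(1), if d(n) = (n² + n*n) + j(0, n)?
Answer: -392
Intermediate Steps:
j(I, o) = 12 (j(I, o) = 4 + (-4*(-4))/2 = 4 + (½)*16 = 4 + 8 = 12)
d(n) = 12 + 2*n² (d(n) = (n² + n*n) + 12 = (n² + n²) + 12 = 2*n² + 12 = 12 + 2*n²)
-28*d(1) = -28*(12 + 2*1²) = -28*(12 + 2*1) = -28*(12 + 2) = -28*14 = -392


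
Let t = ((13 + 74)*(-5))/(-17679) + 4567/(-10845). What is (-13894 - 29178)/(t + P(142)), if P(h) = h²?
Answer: -1376356822560/644323765567 ≈ -2.1361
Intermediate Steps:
t = -25340806/63909585 (t = (87*(-5))*(-1/17679) + 4567*(-1/10845) = -435*(-1/17679) - 4567/10845 = 145/5893 - 4567/10845 = -25340806/63909585 ≈ -0.39651)
(-13894 - 29178)/(t + P(142)) = (-13894 - 29178)/(-25340806/63909585 + 142²) = -43072/(-25340806/63909585 + 20164) = -43072/1288647531134/63909585 = -43072*63909585/1288647531134 = -1376356822560/644323765567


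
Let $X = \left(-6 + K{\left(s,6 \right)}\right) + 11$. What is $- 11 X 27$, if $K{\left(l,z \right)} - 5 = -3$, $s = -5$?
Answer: $-2079$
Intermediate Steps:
$K{\left(l,z \right)} = 2$ ($K{\left(l,z \right)} = 5 - 3 = 2$)
$X = 7$ ($X = \left(-6 + 2\right) + 11 = -4 + 11 = 7$)
$- 11 X 27 = \left(-11\right) 7 \cdot 27 = \left(-77\right) 27 = -2079$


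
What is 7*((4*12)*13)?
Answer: 4368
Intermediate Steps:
7*((4*12)*13) = 7*(48*13) = 7*624 = 4368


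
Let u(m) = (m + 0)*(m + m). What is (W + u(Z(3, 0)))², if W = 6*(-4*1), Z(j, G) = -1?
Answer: 484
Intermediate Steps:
W = -24 (W = 6*(-4) = -24)
u(m) = 2*m² (u(m) = m*(2*m) = 2*m²)
(W + u(Z(3, 0)))² = (-24 + 2*(-1)²)² = (-24 + 2*1)² = (-24 + 2)² = (-22)² = 484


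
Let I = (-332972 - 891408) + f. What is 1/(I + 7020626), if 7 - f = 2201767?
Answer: 1/3594486 ≈ 2.7820e-7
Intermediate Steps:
f = -2201760 (f = 7 - 1*2201767 = 7 - 2201767 = -2201760)
I = -3426140 (I = (-332972 - 891408) - 2201760 = -1224380 - 2201760 = -3426140)
1/(I + 7020626) = 1/(-3426140 + 7020626) = 1/3594486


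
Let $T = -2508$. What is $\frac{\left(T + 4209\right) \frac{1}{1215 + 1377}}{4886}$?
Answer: $\frac{3}{22336} \approx 0.00013431$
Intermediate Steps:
$\frac{\left(T + 4209\right) \frac{1}{1215 + 1377}}{4886} = \frac{\left(-2508 + 4209\right) \frac{1}{1215 + 1377}}{4886} = \frac{1701}{2592} \cdot \frac{1}{4886} = 1701 \cdot \frac{1}{2592} \cdot \frac{1}{4886} = \frac{21}{32} \cdot \frac{1}{4886} = \frac{3}{22336}$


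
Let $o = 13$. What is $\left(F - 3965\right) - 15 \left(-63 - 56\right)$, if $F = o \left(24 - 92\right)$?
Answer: $-3064$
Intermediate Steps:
$F = -884$ ($F = 13 \left(24 - 92\right) = 13 \left(-68\right) = -884$)
$\left(F - 3965\right) - 15 \left(-63 - 56\right) = \left(-884 - 3965\right) - 15 \left(-63 - 56\right) = -4849 - -1785 = -4849 + 1785 = -3064$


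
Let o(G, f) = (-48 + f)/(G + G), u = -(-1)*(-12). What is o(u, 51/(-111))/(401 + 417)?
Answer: 1793/726384 ≈ 0.0024684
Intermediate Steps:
u = -12 (u = -1*12 = -12)
o(G, f) = (-48 + f)/(2*G) (o(G, f) = (-48 + f)/((2*G)) = (-48 + f)*(1/(2*G)) = (-48 + f)/(2*G))
o(u, 51/(-111))/(401 + 417) = ((½)*(-48 + 51/(-111))/(-12))/(401 + 417) = ((½)*(-1/12)*(-48 + 51*(-1/111)))/818 = ((½)*(-1/12)*(-48 - 17/37))/818 = ((½)*(-1/12)*(-1793/37))/818 = (1/818)*(1793/888) = 1793/726384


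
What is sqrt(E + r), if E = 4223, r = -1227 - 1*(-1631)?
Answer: sqrt(4627) ≈ 68.022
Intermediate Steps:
r = 404 (r = -1227 + 1631 = 404)
sqrt(E + r) = sqrt(4223 + 404) = sqrt(4627)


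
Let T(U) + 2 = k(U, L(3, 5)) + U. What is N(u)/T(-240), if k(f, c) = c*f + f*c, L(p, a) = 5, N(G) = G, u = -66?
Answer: 33/1321 ≈ 0.024981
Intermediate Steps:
k(f, c) = 2*c*f (k(f, c) = c*f + c*f = 2*c*f)
T(U) = -2 + 11*U (T(U) = -2 + (2*5*U + U) = -2 + (10*U + U) = -2 + 11*U)
N(u)/T(-240) = -66/(-2 + 11*(-240)) = -66/(-2 - 2640) = -66/(-2642) = -66*(-1/2642) = 33/1321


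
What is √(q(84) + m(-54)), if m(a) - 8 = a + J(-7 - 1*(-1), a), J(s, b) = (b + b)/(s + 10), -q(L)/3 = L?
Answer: 5*I*√13 ≈ 18.028*I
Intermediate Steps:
q(L) = -3*L
J(s, b) = 2*b/(10 + s) (J(s, b) = (2*b)/(10 + s) = 2*b/(10 + s))
m(a) = 8 + 3*a/2 (m(a) = 8 + (a + 2*a/(10 + (-7 - 1*(-1)))) = 8 + (a + 2*a/(10 + (-7 + 1))) = 8 + (a + 2*a/(10 - 6)) = 8 + (a + 2*a/4) = 8 + (a + 2*a*(¼)) = 8 + (a + a/2) = 8 + 3*a/2)
√(q(84) + m(-54)) = √(-3*84 + (8 + (3/2)*(-54))) = √(-252 + (8 - 81)) = √(-252 - 73) = √(-325) = 5*I*√13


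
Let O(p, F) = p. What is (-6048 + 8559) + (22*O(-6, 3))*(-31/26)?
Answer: 34689/13 ≈ 2668.4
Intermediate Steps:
(-6048 + 8559) + (22*O(-6, 3))*(-31/26) = (-6048 + 8559) + (22*(-6))*(-31/26) = 2511 - (-4092)/26 = 2511 - 132*(-31/26) = 2511 + 2046/13 = 34689/13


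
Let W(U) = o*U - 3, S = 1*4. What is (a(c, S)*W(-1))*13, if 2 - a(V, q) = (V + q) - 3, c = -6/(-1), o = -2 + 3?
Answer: 260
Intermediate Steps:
o = 1
S = 4
W(U) = -3 + U (W(U) = 1*U - 3 = U - 3 = -3 + U)
c = 6 (c = -6*(-1) = 6)
a(V, q) = 5 - V - q (a(V, q) = 2 - ((V + q) - 3) = 2 - (-3 + V + q) = 2 + (3 - V - q) = 5 - V - q)
(a(c, S)*W(-1))*13 = ((5 - 1*6 - 1*4)*(-3 - 1))*13 = ((5 - 6 - 4)*(-4))*13 = -5*(-4)*13 = 20*13 = 260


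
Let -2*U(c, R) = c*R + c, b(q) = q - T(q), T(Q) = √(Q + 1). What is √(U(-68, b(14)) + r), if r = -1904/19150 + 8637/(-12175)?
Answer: √(442870082201755 - 29571570924850*√15)/932605 ≈ 19.430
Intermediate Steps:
T(Q) = √(1 + Q)
b(q) = q - √(1 + q)
U(c, R) = -c/2 - R*c/2 (U(c, R) = -(c*R + c)/2 = -(R*c + c)/2 = -(c + R*c)/2 = -c/2 - R*c/2)
r = -754319/932605 (r = -1904*1/19150 + 8637*(-1/12175) = -952/9575 - 8637/12175 = -754319/932605 ≈ -0.80883)
√(U(-68, b(14)) + r) = √(-½*(-68)*(1 + (14 - √(1 + 14))) - 754319/932605) = √(-½*(-68)*(1 + (14 - √15)) - 754319/932605) = √(-½*(-68)*(15 - √15) - 754319/932605) = √((510 - 34*√15) - 754319/932605) = √(474874231/932605 - 34*√15)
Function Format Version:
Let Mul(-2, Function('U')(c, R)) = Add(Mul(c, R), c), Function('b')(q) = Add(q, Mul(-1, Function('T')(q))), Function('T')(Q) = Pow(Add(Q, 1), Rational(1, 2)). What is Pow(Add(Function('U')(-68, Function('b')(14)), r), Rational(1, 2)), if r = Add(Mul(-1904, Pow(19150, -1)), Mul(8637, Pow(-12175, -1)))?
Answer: Mul(Rational(1, 932605), Pow(Add(442870082201755, Mul(-29571570924850, Pow(15, Rational(1, 2)))), Rational(1, 2))) ≈ 19.430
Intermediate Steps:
Function('T')(Q) = Pow(Add(1, Q), Rational(1, 2))
Function('b')(q) = Add(q, Mul(-1, Pow(Add(1, q), Rational(1, 2))))
Function('U')(c, R) = Add(Mul(Rational(-1, 2), c), Mul(Rational(-1, 2), R, c)) (Function('U')(c, R) = Mul(Rational(-1, 2), Add(Mul(c, R), c)) = Mul(Rational(-1, 2), Add(Mul(R, c), c)) = Mul(Rational(-1, 2), Add(c, Mul(R, c))) = Add(Mul(Rational(-1, 2), c), Mul(Rational(-1, 2), R, c)))
r = Rational(-754319, 932605) (r = Add(Mul(-1904, Rational(1, 19150)), Mul(8637, Rational(-1, 12175))) = Add(Rational(-952, 9575), Rational(-8637, 12175)) = Rational(-754319, 932605) ≈ -0.80883)
Pow(Add(Function('U')(-68, Function('b')(14)), r), Rational(1, 2)) = Pow(Add(Mul(Rational(-1, 2), -68, Add(1, Add(14, Mul(-1, Pow(Add(1, 14), Rational(1, 2)))))), Rational(-754319, 932605)), Rational(1, 2)) = Pow(Add(Mul(Rational(-1, 2), -68, Add(1, Add(14, Mul(-1, Pow(15, Rational(1, 2)))))), Rational(-754319, 932605)), Rational(1, 2)) = Pow(Add(Mul(Rational(-1, 2), -68, Add(15, Mul(-1, Pow(15, Rational(1, 2))))), Rational(-754319, 932605)), Rational(1, 2)) = Pow(Add(Add(510, Mul(-34, Pow(15, Rational(1, 2)))), Rational(-754319, 932605)), Rational(1, 2)) = Pow(Add(Rational(474874231, 932605), Mul(-34, Pow(15, Rational(1, 2)))), Rational(1, 2))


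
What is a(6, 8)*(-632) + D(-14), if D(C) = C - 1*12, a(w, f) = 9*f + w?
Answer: -49322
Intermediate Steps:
a(w, f) = w + 9*f
D(C) = -12 + C (D(C) = C - 12 = -12 + C)
a(6, 8)*(-632) + D(-14) = (6 + 9*8)*(-632) + (-12 - 14) = (6 + 72)*(-632) - 26 = 78*(-632) - 26 = -49296 - 26 = -49322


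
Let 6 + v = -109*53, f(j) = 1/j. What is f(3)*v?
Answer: -5783/3 ≈ -1927.7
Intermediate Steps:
v = -5783 (v = -6 - 109*53 = -6 - 5777 = -5783)
f(3)*v = -5783/3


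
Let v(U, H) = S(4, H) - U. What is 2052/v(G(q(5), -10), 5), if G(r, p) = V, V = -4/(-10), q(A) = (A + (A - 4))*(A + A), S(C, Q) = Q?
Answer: 10260/23 ≈ 446.09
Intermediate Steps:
q(A) = 2*A*(-4 + 2*A) (q(A) = (A + (-4 + A))*(2*A) = (-4 + 2*A)*(2*A) = 2*A*(-4 + 2*A))
V = 2/5 (V = -4*(-1/10) = 2/5 ≈ 0.40000)
G(r, p) = 2/5
v(U, H) = H - U
2052/v(G(q(5), -10), 5) = 2052/(5 - 1*2/5) = 2052/(5 - 2/5) = 2052/(23/5) = 2052*(5/23) = 10260/23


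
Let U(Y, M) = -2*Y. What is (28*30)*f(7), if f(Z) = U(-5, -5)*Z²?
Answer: 411600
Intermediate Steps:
f(Z) = 10*Z² (f(Z) = (-2*(-5))*Z² = 10*Z²)
(28*30)*f(7) = (28*30)*(10*7²) = 840*(10*49) = 840*490 = 411600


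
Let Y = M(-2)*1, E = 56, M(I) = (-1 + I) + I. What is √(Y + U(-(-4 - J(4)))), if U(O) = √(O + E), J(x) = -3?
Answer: √(-5 + √57) ≈ 1.5968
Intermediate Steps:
M(I) = -1 + 2*I
Y = -5 (Y = (-1 + 2*(-2))*1 = (-1 - 4)*1 = -5*1 = -5)
U(O) = √(56 + O) (U(O) = √(O + 56) = √(56 + O))
√(Y + U(-(-4 - J(4)))) = √(-5 + √(56 - (-4 - 1*(-3)))) = √(-5 + √(56 - (-4 + 3))) = √(-5 + √(56 - 1*(-1))) = √(-5 + √(56 + 1)) = √(-5 + √57)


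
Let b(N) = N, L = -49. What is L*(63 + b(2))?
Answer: -3185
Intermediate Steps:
L*(63 + b(2)) = -49*(63 + 2) = -49*65 = -3185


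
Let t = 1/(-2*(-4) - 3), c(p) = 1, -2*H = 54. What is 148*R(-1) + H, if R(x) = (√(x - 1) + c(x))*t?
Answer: 13/5 + 148*I*√2/5 ≈ 2.6 + 41.861*I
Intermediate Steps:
H = -27 (H = -½*54 = -27)
t = ⅕ (t = 1/(8 - 3) = 1/5 = ⅕ ≈ 0.20000)
R(x) = ⅕ + √(-1 + x)/5 (R(x) = (√(x - 1) + 1)*(⅕) = (√(-1 + x) + 1)*(⅕) = (1 + √(-1 + x))*(⅕) = ⅕ + √(-1 + x)/5)
148*R(-1) + H = 148*(⅕ + √(-1 - 1)/5) - 27 = 148*(⅕ + √(-2)/5) - 27 = 148*(⅕ + (I*√2)/5) - 27 = 148*(⅕ + I*√2/5) - 27 = (148/5 + 148*I*√2/5) - 27 = 13/5 + 148*I*√2/5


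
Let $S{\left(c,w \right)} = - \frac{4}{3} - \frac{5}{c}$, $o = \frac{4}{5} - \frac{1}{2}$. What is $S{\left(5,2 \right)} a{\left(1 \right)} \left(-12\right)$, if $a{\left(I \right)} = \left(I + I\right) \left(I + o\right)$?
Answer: $\frac{364}{5} \approx 72.8$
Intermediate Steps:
$o = \frac{3}{10}$ ($o = 4 \cdot \frac{1}{5} - \frac{1}{2} = \frac{4}{5} - \frac{1}{2} = \frac{3}{10} \approx 0.3$)
$a{\left(I \right)} = 2 I \left(\frac{3}{10} + I\right)$ ($a{\left(I \right)} = \left(I + I\right) \left(I + \frac{3}{10}\right) = 2 I \left(\frac{3}{10} + I\right)$)
$S{\left(c,w \right)} = - \frac{4}{3} - \frac{5}{c}$ ($S{\left(c,w \right)} = \left(-4\right) \frac{1}{3} - \frac{5}{c} = - \frac{4}{3} - \frac{5}{c}$)
$S{\left(5,2 \right)} a{\left(1 \right)} \left(-12\right) = \left(- \frac{4}{3} - \frac{5}{5}\right) \frac{1}{5} \cdot 1 \left(3 + 10 \cdot 1\right) \left(-12\right) = \left(- \frac{4}{3} - 1\right) \frac{1}{5} \cdot 1 \left(3 + 10\right) \left(-12\right) = \left(- \frac{4}{3} - 1\right) \frac{1}{5} \cdot 1 \cdot 13 \left(-12\right) = \left(- \frac{7}{3}\right) \frac{13}{5} \left(-12\right) = \left(- \frac{91}{15}\right) \left(-12\right) = \frac{364}{5}$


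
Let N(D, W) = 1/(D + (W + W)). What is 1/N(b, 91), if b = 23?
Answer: 205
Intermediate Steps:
N(D, W) = 1/(D + 2*W)
1/N(b, 91) = 1/(1/(23 + 2*91)) = 1/(1/(23 + 182)) = 1/(1/205) = 205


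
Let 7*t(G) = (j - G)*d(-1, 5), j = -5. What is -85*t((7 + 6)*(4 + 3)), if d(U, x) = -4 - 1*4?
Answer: -65280/7 ≈ -9325.7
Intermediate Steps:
d(U, x) = -8 (d(U, x) = -4 - 4 = -8)
t(G) = 40/7 + 8*G/7 (t(G) = ((-5 - G)*(-8))/7 = (40 + 8*G)/7 = 40/7 + 8*G/7)
-85*t((7 + 6)*(4 + 3)) = -85*(40/7 + 8*((7 + 6)*(4 + 3))/7) = -85*(40/7 + 8*(13*7)/7) = -85*(40/7 + (8/7)*91) = -85*(40/7 + 104) = -85*768/7 = -65280/7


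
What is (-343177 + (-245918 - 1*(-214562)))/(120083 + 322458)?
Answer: -374533/442541 ≈ -0.84632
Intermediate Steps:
(-343177 + (-245918 - 1*(-214562)))/(120083 + 322458) = (-343177 + (-245918 + 214562))/442541 = (-343177 - 31356)*(1/442541) = -374533*1/442541 = -374533/442541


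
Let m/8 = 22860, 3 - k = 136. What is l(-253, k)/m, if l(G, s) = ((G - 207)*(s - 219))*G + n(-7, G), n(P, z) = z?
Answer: -40966013/182880 ≈ -224.00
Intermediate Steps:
k = -133 (k = 3 - 1*136 = 3 - 136 = -133)
m = 182880 (m = 8*22860 = 182880)
l(G, s) = G + G*(-219 + s)*(-207 + G) (l(G, s) = ((G - 207)*(s - 219))*G + G = ((-207 + G)*(-219 + s))*G + G = ((-219 + s)*(-207 + G))*G + G = G*(-219 + s)*(-207 + G) + G = G + G*(-219 + s)*(-207 + G))
l(-253, k)/m = -253*(45334 - 219*(-253) - 207*(-133) - 253*(-133))/182880 = -253*(45334 + 55407 + 27531 + 33649)*(1/182880) = -253*161921*(1/182880) = -40966013*1/182880 = -40966013/182880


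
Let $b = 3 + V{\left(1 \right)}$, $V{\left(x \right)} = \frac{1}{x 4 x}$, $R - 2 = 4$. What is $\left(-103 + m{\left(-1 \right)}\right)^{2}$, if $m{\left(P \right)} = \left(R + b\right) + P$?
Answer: $\frac{143641}{16} \approx 8977.6$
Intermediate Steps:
$R = 6$ ($R = 2 + 4 = 6$)
$V{\left(x \right)} = \frac{1}{4 x^{2}}$ ($V{\left(x \right)} = \frac{1}{4 x x} = \frac{1}{4 x^{2}}$)
$b = \frac{13}{4}$ ($b = 3 + \frac{1}{4 \cdot 1} = 3 + \frac{1}{4} \cdot 1 = 3 + \frac{1}{4} = \frac{13}{4} \approx 3.25$)
$m{\left(P \right)} = \frac{37}{4} + P$ ($m{\left(P \right)} = \left(6 + \frac{13}{4}\right) + P = \frac{37}{4} + P$)
$\left(-103 + m{\left(-1 \right)}\right)^{2} = \left(-103 + \left(\frac{37}{4} - 1\right)\right)^{2} = \left(-103 + \frac{33}{4}\right)^{2} = \left(- \frac{379}{4}\right)^{2} = \frac{143641}{16}$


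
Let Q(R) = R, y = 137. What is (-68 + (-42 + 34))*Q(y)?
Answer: -10412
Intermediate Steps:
(-68 + (-42 + 34))*Q(y) = (-68 + (-42 + 34))*137 = (-68 - 8)*137 = -76*137 = -10412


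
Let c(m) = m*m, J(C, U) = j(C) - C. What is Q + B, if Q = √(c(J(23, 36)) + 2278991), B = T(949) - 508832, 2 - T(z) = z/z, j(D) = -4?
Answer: -508831 + 2*√569930 ≈ -5.0732e+5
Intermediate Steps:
T(z) = 1 (T(z) = 2 - z/z = 2 - 1*1 = 2 - 1 = 1)
J(C, U) = -4 - C
c(m) = m²
B = -508831 (B = 1 - 508832 = -508831)
Q = 2*√569930 (Q = √((-4 - 1*23)² + 2278991) = √((-4 - 23)² + 2278991) = √((-27)² + 2278991) = √(729 + 2278991) = √2279720 = 2*√569930 ≈ 1509.9)
Q + B = 2*√569930 - 508831 = -508831 + 2*√569930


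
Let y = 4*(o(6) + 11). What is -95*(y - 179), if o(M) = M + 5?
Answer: 8645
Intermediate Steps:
o(M) = 5 + M
y = 88 (y = 4*((5 + 6) + 11) = 4*(11 + 11) = 4*22 = 88)
-95*(y - 179) = -95*(88 - 179) = -95*(-91) = 8645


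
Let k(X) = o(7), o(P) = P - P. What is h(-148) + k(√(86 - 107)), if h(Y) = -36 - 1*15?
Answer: -51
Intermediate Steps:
o(P) = 0
k(X) = 0
h(Y) = -51 (h(Y) = -36 - 15 = -51)
h(-148) + k(√(86 - 107)) = -51 + 0 = -51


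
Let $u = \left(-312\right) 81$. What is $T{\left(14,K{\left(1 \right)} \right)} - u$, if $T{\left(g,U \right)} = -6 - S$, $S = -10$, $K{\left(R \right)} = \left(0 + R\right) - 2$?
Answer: $25276$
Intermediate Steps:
$K{\left(R \right)} = -2 + R$ ($K{\left(R \right)} = R - 2 = -2 + R$)
$T{\left(g,U \right)} = 4$ ($T{\left(g,U \right)} = -6 - -10 = -6 + 10 = 4$)
$u = -25272$
$T{\left(14,K{\left(1 \right)} \right)} - u = 4 - -25272 = 4 + 25272 = 25276$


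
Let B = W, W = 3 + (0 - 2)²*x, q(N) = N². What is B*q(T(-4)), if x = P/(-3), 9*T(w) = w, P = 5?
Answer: -176/243 ≈ -0.72428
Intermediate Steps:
T(w) = w/9
x = -5/3 (x = 5/(-3) = 5*(-⅓) = -5/3 ≈ -1.6667)
W = -11/3 (W = 3 + (0 - 2)²*(-5/3) = 3 + (-2)²*(-5/3) = 3 + 4*(-5/3) = 3 - 20/3 = -11/3 ≈ -3.6667)
B = -11/3 ≈ -3.6667
B*q(T(-4)) = -11*((⅑)*(-4))²/3 = -11*(-4/9)²/3 = -11/3*16/81 = -176/243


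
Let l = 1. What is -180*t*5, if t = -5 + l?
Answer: 3600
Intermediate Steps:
t = -4 (t = -5 + 1 = -4)
-180*t*5 = -180*(-4)*5 = 720*5 = 3600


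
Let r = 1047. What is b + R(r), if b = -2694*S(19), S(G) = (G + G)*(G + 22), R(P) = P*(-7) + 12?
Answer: -4204569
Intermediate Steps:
R(P) = 12 - 7*P (R(P) = -7*P + 12 = 12 - 7*P)
S(G) = 2*G*(22 + G) (S(G) = (2*G)*(22 + G) = 2*G*(22 + G))
b = -4197252 (b = -5388*19*(22 + 19) = -5388*19*41 = -2694*1558 = -4197252)
b + R(r) = -4197252 + (12 - 7*1047) = -4197252 + (12 - 7329) = -4197252 - 7317 = -4204569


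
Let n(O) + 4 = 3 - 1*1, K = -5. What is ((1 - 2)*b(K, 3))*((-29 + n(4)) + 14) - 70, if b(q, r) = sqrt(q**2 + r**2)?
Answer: -70 + 17*sqrt(34) ≈ 29.126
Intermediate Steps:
n(O) = -2 (n(O) = -4 + (3 - 1*1) = -4 + (3 - 1) = -4 + 2 = -2)
((1 - 2)*b(K, 3))*((-29 + n(4)) + 14) - 70 = ((1 - 2)*sqrt((-5)**2 + 3**2))*((-29 - 2) + 14) - 70 = (-sqrt(25 + 9))*(-31 + 14) - 70 = -sqrt(34)*(-17) - 70 = 17*sqrt(34) - 70 = -70 + 17*sqrt(34)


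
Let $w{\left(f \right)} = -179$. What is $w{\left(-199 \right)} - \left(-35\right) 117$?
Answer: $3916$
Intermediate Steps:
$w{\left(-199 \right)} - \left(-35\right) 117 = -179 - \left(-35\right) 117 = -179 - -4095 = -179 + 4095 = 3916$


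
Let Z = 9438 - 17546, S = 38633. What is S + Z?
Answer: 30525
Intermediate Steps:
Z = -8108
S + Z = 38633 - 8108 = 30525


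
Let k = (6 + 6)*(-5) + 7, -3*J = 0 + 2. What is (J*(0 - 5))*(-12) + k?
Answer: -93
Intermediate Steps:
J = -⅔ (J = -(0 + 2)/3 = -⅓*2 = -⅔ ≈ -0.66667)
k = -53 (k = 12*(-5) + 7 = -60 + 7 = -53)
(J*(0 - 5))*(-12) + k = -2*(0 - 5)/3*(-12) - 53 = -⅔*(-5)*(-12) - 53 = (10/3)*(-12) - 53 = -40 - 53 = -93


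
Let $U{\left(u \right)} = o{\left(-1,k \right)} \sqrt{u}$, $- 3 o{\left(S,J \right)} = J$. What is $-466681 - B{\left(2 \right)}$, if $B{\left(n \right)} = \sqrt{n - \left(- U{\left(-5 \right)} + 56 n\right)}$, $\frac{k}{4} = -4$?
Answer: $-466681 - \frac{\sqrt{-990 + 48 i \sqrt{5}}}{3} \approx -4.6668 \cdot 10^{5} - 10.503 i$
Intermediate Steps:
$k = -16$ ($k = 4 \left(-4\right) = -16$)
$o{\left(S,J \right)} = - \frac{J}{3}$
$U{\left(u \right)} = \frac{16 \sqrt{u}}{3}$ ($U{\left(u \right)} = \left(- \frac{1}{3}\right) \left(-16\right) \sqrt{u} = \frac{16 \sqrt{u}}{3}$)
$B{\left(n \right)} = \sqrt{- 55 n + \frac{16 i \sqrt{5}}{3}}$ ($B{\left(n \right)} = \sqrt{n - \left(56 n - \frac{16 i \sqrt{5}}{3}\right)} = \sqrt{- 55 n + \frac{16 i \sqrt{5}}{3}}$)
$-466681 - B{\left(2 \right)} = -466681 - \frac{\sqrt{\left(-495\right) 2 + 48 i \sqrt{5}}}{3} = -466681 - \frac{\sqrt{-990 + 48 i \sqrt{5}}}{3}$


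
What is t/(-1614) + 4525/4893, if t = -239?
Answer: 2824259/2632434 ≈ 1.0729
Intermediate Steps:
t/(-1614) + 4525/4893 = -239/(-1614) + 4525/4893 = -239*(-1/1614) + 4525*(1/4893) = 239/1614 + 4525/4893 = 2824259/2632434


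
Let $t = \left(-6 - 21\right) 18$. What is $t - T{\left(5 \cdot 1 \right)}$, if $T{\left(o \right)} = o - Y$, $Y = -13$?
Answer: $-504$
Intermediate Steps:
$T{\left(o \right)} = 13 + o$ ($T{\left(o \right)} = o - -13 = o + 13 = 13 + o$)
$t = -486$ ($t = \left(-6 - 21\right) 18 = \left(-27\right) 18 = -486$)
$t - T{\left(5 \cdot 1 \right)} = -486 - \left(13 + 5 \cdot 1\right) = -486 - \left(13 + 5\right) = -486 - 18 = -504$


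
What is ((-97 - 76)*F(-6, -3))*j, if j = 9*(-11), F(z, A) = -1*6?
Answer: -102762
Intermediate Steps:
F(z, A) = -6
j = -99
((-97 - 76)*F(-6, -3))*j = ((-97 - 76)*(-6))*(-99) = -173*(-6)*(-99) = 1038*(-99) = -102762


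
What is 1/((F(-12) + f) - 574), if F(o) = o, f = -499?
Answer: -1/1085 ≈ -0.00092166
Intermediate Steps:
1/((F(-12) + f) - 574) = 1/((-12 - 499) - 574) = 1/(-511 - 574) = 1/(-1085) = -1/1085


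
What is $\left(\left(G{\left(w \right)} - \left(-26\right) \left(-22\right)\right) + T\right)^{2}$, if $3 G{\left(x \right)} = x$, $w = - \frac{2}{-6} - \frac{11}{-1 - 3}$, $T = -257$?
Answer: $\frac{888457249}{1296} \approx 6.8554 \cdot 10^{5}$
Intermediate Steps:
$w = \frac{37}{12}$ ($w = \left(-2\right) \left(- \frac{1}{6}\right) - \frac{11}{-4} = \frac{1}{3} - - \frac{11}{4} = \frac{1}{3} + \frac{11}{4} = \frac{37}{12} \approx 3.0833$)
$G{\left(x \right)} = \frac{x}{3}$
$\left(\left(G{\left(w \right)} - \left(-26\right) \left(-22\right)\right) + T\right)^{2} = \left(\left(\frac{1}{3} \cdot \frac{37}{12} - \left(-26\right) \left(-22\right)\right) - 257\right)^{2} = \left(\left(\frac{37}{36} - 572\right) - 257\right)^{2} = \left(- \frac{20555}{36} - 257\right)^{2} = \left(- \frac{29807}{36}\right)^{2} = \frac{888457249}{1296}$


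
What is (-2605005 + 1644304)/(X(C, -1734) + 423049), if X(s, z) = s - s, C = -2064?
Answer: -960701/423049 ≈ -2.2709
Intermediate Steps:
X(s, z) = 0
(-2605005 + 1644304)/(X(C, -1734) + 423049) = (-2605005 + 1644304)/(0 + 423049) = -960701/423049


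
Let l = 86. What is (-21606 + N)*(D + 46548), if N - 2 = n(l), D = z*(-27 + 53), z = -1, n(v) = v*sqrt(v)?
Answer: -1005061288 + 4000892*sqrt(86) ≈ -9.6796e+8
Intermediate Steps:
n(v) = v**(3/2)
D = -26 (D = -(-27 + 53) = -1*26 = -26)
N = 2 + 86*sqrt(86) (N = 2 + 86**(3/2) = 2 + 86*sqrt(86) ≈ 799.53)
(-21606 + N)*(D + 46548) = (-21606 + (2 + 86*sqrt(86)))*(-26 + 46548) = (-21604 + 86*sqrt(86))*46522 = -1005061288 + 4000892*sqrt(86)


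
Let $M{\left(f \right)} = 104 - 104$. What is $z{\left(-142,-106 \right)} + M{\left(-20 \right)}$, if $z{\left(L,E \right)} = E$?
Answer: $-106$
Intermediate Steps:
$M{\left(f \right)} = 0$
$z{\left(-142,-106 \right)} + M{\left(-20 \right)} = -106 + 0 = -106$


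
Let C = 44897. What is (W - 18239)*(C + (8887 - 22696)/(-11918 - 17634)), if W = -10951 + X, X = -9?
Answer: -38741523817647/29552 ≈ -1.3110e+9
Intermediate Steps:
W = -10960 (W = -10951 - 9 = -10960)
(W - 18239)*(C + (8887 - 22696)/(-11918 - 17634)) = (-10960 - 18239)*(44897 + (8887 - 22696)/(-11918 - 17634)) = -29199*(44897 - 13809/(-29552)) = -29199*(44897 - 13809*(-1/29552)) = -29199*(44897 + 13809/29552) = -29199*1326809953/29552 = -38741523817647/29552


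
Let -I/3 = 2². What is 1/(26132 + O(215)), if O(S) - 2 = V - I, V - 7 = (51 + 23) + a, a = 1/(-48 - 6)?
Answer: 54/1416257 ≈ 3.8129e-5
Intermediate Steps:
a = -1/54 (a = 1/(-54) = -1/54 ≈ -0.018519)
I = -12 (I = -3*2² = -3*4 = -12)
V = 4373/54 (V = 7 + ((51 + 23) - 1/54) = 7 + (74 - 1/54) = 7 + 3995/54 = 4373/54 ≈ 80.981)
O(S) = 5129/54 (O(S) = 2 + (4373/54 - 1*(-12)) = 2 + (4373/54 + 12) = 2 + 5021/54 = 5129/54)
1/(26132 + O(215)) = 1/(26132 + 5129/54) = 1/(1416257/54) = 54/1416257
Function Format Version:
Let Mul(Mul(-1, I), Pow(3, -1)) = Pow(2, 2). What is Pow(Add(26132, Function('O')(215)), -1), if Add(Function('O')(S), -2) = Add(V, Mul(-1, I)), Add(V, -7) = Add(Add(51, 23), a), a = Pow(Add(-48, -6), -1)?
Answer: Rational(54, 1416257) ≈ 3.8129e-5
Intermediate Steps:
a = Rational(-1, 54) (a = Pow(-54, -1) = Rational(-1, 54) ≈ -0.018519)
I = -12 (I = Mul(-3, Pow(2, 2)) = Mul(-3, 4) = -12)
V = Rational(4373, 54) (V = Add(7, Add(Add(51, 23), Rational(-1, 54))) = Add(7, Add(74, Rational(-1, 54))) = Add(7, Rational(3995, 54)) = Rational(4373, 54) ≈ 80.981)
Function('O')(S) = Rational(5129, 54) (Function('O')(S) = Add(2, Add(Rational(4373, 54), Mul(-1, -12))) = Add(2, Add(Rational(4373, 54), 12)) = Add(2, Rational(5021, 54)) = Rational(5129, 54))
Pow(Add(26132, Function('O')(215)), -1) = Pow(Add(26132, Rational(5129, 54)), -1) = Pow(Rational(1416257, 54), -1) = Rational(54, 1416257)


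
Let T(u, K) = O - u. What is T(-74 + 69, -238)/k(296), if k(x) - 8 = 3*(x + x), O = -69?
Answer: -8/223 ≈ -0.035874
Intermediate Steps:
k(x) = 8 + 6*x (k(x) = 8 + 3*(x + x) = 8 + 3*(2*x) = 8 + 6*x)
T(u, K) = -69 - u
T(-74 + 69, -238)/k(296) = (-69 - (-74 + 69))/(8 + 6*296) = (-69 - 1*(-5))/(8 + 1776) = (-69 + 5)/1784 = -64*1/1784 = -8/223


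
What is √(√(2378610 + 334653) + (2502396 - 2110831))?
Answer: √(391565 + √2713263) ≈ 627.07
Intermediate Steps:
√(√(2378610 + 334653) + (2502396 - 2110831)) = √(√2713263 + 391565) = √(391565 + √2713263)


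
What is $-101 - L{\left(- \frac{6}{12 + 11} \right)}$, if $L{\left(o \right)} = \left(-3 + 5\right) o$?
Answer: $- \frac{2311}{23} \approx -100.48$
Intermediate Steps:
$L{\left(o \right)} = 2 o$
$-101 - L{\left(- \frac{6}{12 + 11} \right)} = -101 - 2 \left(- \frac{6}{12 + 11}\right) = -101 - 2 \left(- \frac{6}{23}\right) = -101 - - \frac{12}{23} = -101 + \frac{12}{23} = - \frac{2311}{23}$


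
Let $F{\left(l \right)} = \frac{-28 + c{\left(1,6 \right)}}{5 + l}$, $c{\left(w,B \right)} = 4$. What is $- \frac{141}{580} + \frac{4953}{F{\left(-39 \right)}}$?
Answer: $\frac{2034787}{290} \approx 7016.5$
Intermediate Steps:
$F{\left(l \right)} = - \frac{24}{5 + l}$ ($F{\left(l \right)} = \frac{-28 + 4}{5 + l} = - \frac{24}{5 + l}$)
$- \frac{141}{580} + \frac{4953}{F{\left(-39 \right)}} = - \frac{141}{580} + \frac{4953}{\left(-24\right) \frac{1}{5 - 39}} = \left(-141\right) \frac{1}{580} + \frac{4953}{\left(-24\right) \frac{1}{-34}} = - \frac{141}{580} + \frac{4953}{\left(-24\right) \left(- \frac{1}{34}\right)} = - \frac{141}{580} + \frac{4953}{\frac{12}{17}} = - \frac{141}{580} + 4953 \cdot \frac{17}{12} = - \frac{141}{580} + \frac{28067}{4} = \frac{2034787}{290}$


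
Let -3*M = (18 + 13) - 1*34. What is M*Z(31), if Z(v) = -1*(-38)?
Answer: 38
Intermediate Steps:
Z(v) = 38
M = 1 (M = -((18 + 13) - 1*34)/3 = -(31 - 34)/3 = -⅓*(-3) = 1)
M*Z(31) = 1*38 = 38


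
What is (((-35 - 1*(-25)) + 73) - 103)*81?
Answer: -3240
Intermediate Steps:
(((-35 - 1*(-25)) + 73) - 103)*81 = (((-35 + 25) + 73) - 103)*81 = ((-10 + 73) - 103)*81 = (63 - 103)*81 = -40*81 = -3240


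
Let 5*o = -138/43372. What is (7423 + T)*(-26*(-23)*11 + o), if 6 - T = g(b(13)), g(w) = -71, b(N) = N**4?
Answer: 534939353250/10843 ≈ 4.9335e+7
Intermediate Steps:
o = -69/108430 (o = (-138/43372)/5 = (-138*1/43372)/5 = (1/5)*(-69/21686) = -69/108430 ≈ -0.00063636)
T = 77 (T = 6 - 1*(-71) = 6 + 71 = 77)
(7423 + T)*(-26*(-23)*11 + o) = (7423 + 77)*(-26*(-23)*11 - 69/108430) = 7500*(598*11 - 69/108430) = 7500*(6578 - 69/108430) = 7500*(713252471/108430) = 534939353250/10843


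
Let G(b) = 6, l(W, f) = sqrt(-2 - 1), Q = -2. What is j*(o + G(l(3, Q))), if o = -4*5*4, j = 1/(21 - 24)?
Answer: 74/3 ≈ 24.667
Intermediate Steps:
l(W, f) = I*sqrt(3) (l(W, f) = sqrt(-3) = I*sqrt(3))
j = -1/3 (j = 1/(-3) = -1/3 ≈ -0.33333)
o = -80 (o = -20*4 = -80)
j*(o + G(l(3, Q))) = -(-80 + 6)/3 = -1/3*(-74) = 74/3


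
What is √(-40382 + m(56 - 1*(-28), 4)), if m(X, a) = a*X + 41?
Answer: 3*I*√4445 ≈ 200.01*I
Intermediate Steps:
m(X, a) = 41 + X*a (m(X, a) = X*a + 41 = 41 + X*a)
√(-40382 + m(56 - 1*(-28), 4)) = √(-40382 + (41 + (56 - 1*(-28))*4)) = √(-40382 + (41 + (56 + 28)*4)) = √(-40382 + (41 + 84*4)) = √(-40382 + (41 + 336)) = √(-40382 + 377) = √(-40005) = 3*I*√4445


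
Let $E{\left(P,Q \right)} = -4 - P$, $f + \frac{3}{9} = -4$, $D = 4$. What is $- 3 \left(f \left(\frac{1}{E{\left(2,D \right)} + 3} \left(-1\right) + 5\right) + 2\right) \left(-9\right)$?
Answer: $-570$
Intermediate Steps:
$f = - \frac{13}{3}$ ($f = - \frac{1}{3} - 4 = - \frac{13}{3} \approx -4.3333$)
$- 3 \left(f \left(\frac{1}{E{\left(2,D \right)} + 3} \left(-1\right) + 5\right) + 2\right) \left(-9\right) = - 3 \left(- \frac{13 \left(\frac{1}{\left(-4 - 2\right) + 3} \left(-1\right) + 5\right)}{3} + 2\right) \left(-9\right) = - 3 \left(- \frac{13 \left(\frac{1}{-6 + 3} \left(-1\right) + 5\right)}{3} + 2\right) \left(-9\right) = - 3 \left(- \frac{13 \left(\frac{1}{-3} \left(-1\right) + 5\right)}{3} + 2\right) \left(-9\right) = - 3 \left(- \frac{13 \left(\left(- \frac{1}{3}\right) \left(-1\right) + 5\right)}{3} + 2\right) \left(-9\right) = - 3 \left(- \frac{13 \left(\frac{1}{3} + 5\right)}{3} + 2\right) \left(-9\right) = - 3 \left(\left(- \frac{13}{3}\right) \frac{16}{3} + 2\right) \left(-9\right) = - 3 \left(- \frac{208}{9} + 2\right) \left(-9\right) = \left(-3\right) \left(- \frac{190}{9}\right) \left(-9\right) = \frac{190}{3} \left(-9\right) = -570$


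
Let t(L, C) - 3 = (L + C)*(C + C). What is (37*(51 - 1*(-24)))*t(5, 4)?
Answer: 208125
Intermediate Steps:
t(L, C) = 3 + 2*C*(C + L) (t(L, C) = 3 + (L + C)*(C + C) = 3 + (C + L)*(2*C) = 3 + 2*C*(C + L))
(37*(51 - 1*(-24)))*t(5, 4) = (37*(51 - 1*(-24)))*(3 + 2*4**2 + 2*4*5) = (37*(51 + 24))*(3 + 2*16 + 40) = (37*75)*(3 + 32 + 40) = 2775*75 = 208125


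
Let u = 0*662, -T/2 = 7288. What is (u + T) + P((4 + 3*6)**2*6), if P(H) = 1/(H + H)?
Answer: -84657407/5808 ≈ -14576.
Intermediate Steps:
T = -14576 (T = -2*7288 = -14576)
u = 0
P(H) = 1/(2*H)
(u + T) + P((4 + 3*6)**2*6) = (0 - 14576) + 1/(2*(((4 + 3*6)**2*6))) = -14576 + 1/(2*(((4 + 18)**2*6))) = -14576 + 1/(2*((22**2*6))) = -14576 + 1/(2*((484*6))) = -14576 + (1/2)/2904 = -14576 + (1/2)*(1/2904) = -14576 + 1/5808 = -84657407/5808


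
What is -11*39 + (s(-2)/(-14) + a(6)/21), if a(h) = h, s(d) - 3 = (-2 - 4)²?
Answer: -863/2 ≈ -431.50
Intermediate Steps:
s(d) = 39 (s(d) = 3 + (-2 - 4)² = 3 + (-6)² = 3 + 36 = 39)
-11*39 + (s(-2)/(-14) + a(6)/21) = -11*39 + (39/(-14) + 6/21) = -429 + (39*(-1/14) + 6*(1/21)) = -429 + (-39/14 + 2/7) = -429 - 5/2 = -863/2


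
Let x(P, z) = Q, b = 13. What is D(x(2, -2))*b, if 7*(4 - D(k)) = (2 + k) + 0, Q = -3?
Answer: 377/7 ≈ 53.857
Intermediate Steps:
x(P, z) = -3
D(k) = 26/7 - k/7 (D(k) = 4 - ((2 + k) + 0)/7 = 4 - (2 + k)/7 = 4 + (-2/7 - k/7) = 26/7 - k/7)
D(x(2, -2))*b = (26/7 - ⅐*(-3))*13 = (26/7 + 3/7)*13 = (29/7)*13 = 377/7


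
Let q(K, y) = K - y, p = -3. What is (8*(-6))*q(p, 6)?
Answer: 432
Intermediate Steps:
(8*(-6))*q(p, 6) = (8*(-6))*(-3 - 1*6) = -48*(-3 - 6) = -48*(-9) = 432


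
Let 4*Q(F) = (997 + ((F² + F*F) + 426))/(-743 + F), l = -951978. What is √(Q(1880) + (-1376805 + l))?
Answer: I*√1337141670773/758 ≈ 1525.5*I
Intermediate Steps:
Q(F) = (1423 + 2*F²)/(4*(-743 + F)) (Q(F) = ((997 + ((F² + F*F) + 426))/(-743 + F))/4 = ((997 + ((F² + F²) + 426))/(-743 + F))/4 = ((997 + (2*F² + 426))/(-743 + F))/4 = ((997 + (426 + 2*F²))/(-743 + F))/4 = ((1423 + 2*F²)/(-743 + F))/4 = (1423 + 2*F²)/(4*(-743 + F)))
√(Q(1880) + (-1376805 + l)) = √((1423 + 2*1880²)/(4*(-743 + 1880)) + (-1376805 - 951978)) = √((¼)*(1423 + 2*3534400)/1137 - 2328783) = √((¼)*(1/1137)*(1423 + 7068800) - 2328783) = √((¼)*(1/1137)*7070223 - 2328783) = √(2356741/1516 - 2328783) = √(-3528078287/1516) = I*√1337141670773/758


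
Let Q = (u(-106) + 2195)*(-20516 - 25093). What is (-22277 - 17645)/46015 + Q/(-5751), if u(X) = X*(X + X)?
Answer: 17256119101541/88210755 ≈ 1.9562e+5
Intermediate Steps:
u(X) = 2*X² (u(X) = X*(2*X) = 2*X²)
Q = -1125037203 (Q = (2*(-106)² + 2195)*(-20516 - 25093) = (2*11236 + 2195)*(-45609) = (22472 + 2195)*(-45609) = 24667*(-45609) = -1125037203)
(-22277 - 17645)/46015 + Q/(-5751) = (-22277 - 17645)/46015 - 1125037203/(-5751) = -39922*1/46015 - 1125037203*(-1/5751) = -39922/46015 + 375012401/1917 = 17256119101541/88210755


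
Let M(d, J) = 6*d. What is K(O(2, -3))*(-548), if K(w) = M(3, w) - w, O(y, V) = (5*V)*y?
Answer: -26304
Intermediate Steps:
O(y, V) = 5*V*y
K(w) = 18 - w (K(w) = 6*3 - w = 18 - w)
K(O(2, -3))*(-548) = (18 - 5*(-3)*2)*(-548) = (18 - 1*(-30))*(-548) = (18 + 30)*(-548) = 48*(-548) = -26304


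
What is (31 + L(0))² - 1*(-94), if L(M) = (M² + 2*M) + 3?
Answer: 1250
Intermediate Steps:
L(M) = 3 + M² + 2*M
(31 + L(0))² - 1*(-94) = (31 + (3 + 0² + 2*0))² - 1*(-94) = (31 + (3 + 0 + 0))² + 94 = (31 + 3)² + 94 = 34² + 94 = 1156 + 94 = 1250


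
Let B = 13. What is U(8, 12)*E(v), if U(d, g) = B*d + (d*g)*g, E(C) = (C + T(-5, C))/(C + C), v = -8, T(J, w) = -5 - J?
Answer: 628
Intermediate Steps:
E(C) = ½ (E(C) = (C + (-5 - 1*(-5)))/(C + C) = (C + (-5 + 5))/((2*C)) = (C + 0)*(1/(2*C)) = C*(1/(2*C)) = ½)
U(d, g) = 13*d + d*g² (U(d, g) = 13*d + (d*g)*g = 13*d + d*g²)
U(8, 12)*E(v) = (8*(13 + 12²))*(½) = (8*(13 + 144))*(½) = (8*157)*(½) = 1256*(½) = 628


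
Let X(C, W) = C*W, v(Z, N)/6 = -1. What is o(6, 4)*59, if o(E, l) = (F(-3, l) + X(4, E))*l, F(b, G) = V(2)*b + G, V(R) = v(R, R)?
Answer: 10856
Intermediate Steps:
v(Z, N) = -6 (v(Z, N) = 6*(-1) = -6)
V(R) = -6
F(b, G) = G - 6*b (F(b, G) = -6*b + G = G - 6*b)
o(E, l) = l*(18 + l + 4*E) (o(E, l) = ((l - 6*(-3)) + 4*E)*l = ((l + 18) + 4*E)*l = ((18 + l) + 4*E)*l = (18 + l + 4*E)*l = l*(18 + l + 4*E))
o(6, 4)*59 = (4*(18 + 4 + 4*6))*59 = (4*(18 + 4 + 24))*59 = (4*46)*59 = 184*59 = 10856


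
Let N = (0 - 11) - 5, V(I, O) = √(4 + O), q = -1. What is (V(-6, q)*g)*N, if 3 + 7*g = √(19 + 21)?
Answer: -32*√30/7 + 48*√3/7 ≈ -13.162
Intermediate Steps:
g = -3/7 + 2*√10/7 (g = -3/7 + √(19 + 21)/7 = -3/7 + √40/7 = -3/7 + (2*√10)/7 = -3/7 + 2*√10/7 ≈ 0.47494)
N = -16 (N = -11 - 5 = -16)
(V(-6, q)*g)*N = (√(4 - 1)*(-3/7 + 2*√10/7))*(-16) = (√3*(-3/7 + 2*√10/7))*(-16) = -16*√3*(-3/7 + 2*√10/7)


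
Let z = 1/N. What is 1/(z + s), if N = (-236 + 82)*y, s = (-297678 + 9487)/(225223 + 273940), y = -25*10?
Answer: -2745396500/1584979191 ≈ -1.7321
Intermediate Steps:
y = -250
s = -288191/499163 ≈ -0.57735
N = 38500 (N = (-236 + 82)*(-250) = -154*(-250) = 38500)
z = 1/38500 ≈ 2.5974e-5
1/(z + s) = 1/(1/38500 - 288191/499163) = 1/(-1584979191/2745396500) = -2745396500/1584979191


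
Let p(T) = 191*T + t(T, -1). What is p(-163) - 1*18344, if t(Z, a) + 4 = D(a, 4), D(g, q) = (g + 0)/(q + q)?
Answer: -395849/8 ≈ -49481.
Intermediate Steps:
D(g, q) = g/(2*q) (D(g, q) = g/((2*q)) = g*(1/(2*q)) = g/(2*q))
t(Z, a) = -4 + a/8 (t(Z, a) = -4 + (½)*a/4 = -4 + (½)*a*(¼) = -4 + a/8)
p(T) = -33/8 + 191*T (p(T) = 191*T + (-4 + (⅛)*(-1)) = 191*T + (-4 - ⅛) = 191*T - 33/8 = -33/8 + 191*T)
p(-163) - 1*18344 = (-33/8 + 191*(-163)) - 1*18344 = (-33/8 - 31133) - 18344 = -249097/8 - 18344 = -395849/8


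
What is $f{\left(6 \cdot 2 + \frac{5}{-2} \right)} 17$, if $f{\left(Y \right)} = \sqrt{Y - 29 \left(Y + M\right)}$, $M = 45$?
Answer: $17 i \sqrt{1571} \approx 673.81 i$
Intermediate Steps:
$f{\left(Y \right)} = \sqrt{-1305 - 28 Y}$ ($f{\left(Y \right)} = \sqrt{Y - 29 \left(Y + 45\right)} = \sqrt{Y - 29 \left(45 + Y\right)} = \sqrt{Y - \left(1305 + 29 Y\right)} = \sqrt{-1305 - 28 Y}$)
$f{\left(6 \cdot 2 + \frac{5}{-2} \right)} 17 = \sqrt{-1305 - 28 \left(6 \cdot 2 + \frac{5}{-2}\right)} 17 = \sqrt{-1305 - 28 \left(12 + 5 \left(- \frac{1}{2}\right)\right)} 17 = \sqrt{-1305 - 28 \left(12 - \frac{5}{2}\right)} 17 = \sqrt{-1305 - 266} \cdot 17 = \sqrt{-1571} \cdot 17 = i \sqrt{1571} \cdot 17 = 17 i \sqrt{1571}$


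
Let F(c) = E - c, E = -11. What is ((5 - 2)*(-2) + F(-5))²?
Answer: 144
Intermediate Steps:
F(c) = -11 - c
((5 - 2)*(-2) + F(-5))² = ((5 - 2)*(-2) + (-11 - 1*(-5)))² = (3*(-2) + (-11 + 5))² = (-6 - 6)² = (-12)² = 144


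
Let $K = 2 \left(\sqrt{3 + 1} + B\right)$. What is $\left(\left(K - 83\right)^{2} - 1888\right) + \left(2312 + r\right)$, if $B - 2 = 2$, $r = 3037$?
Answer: $8502$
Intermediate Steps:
$B = 4$ ($B = 2 + 2 = 4$)
$K = 12$ ($K = 2 \left(\sqrt{3 + 1} + 4\right) = 2 \left(\sqrt{4} + 4\right) = 2 \left(2 + 4\right) = 2 \cdot 6 = 12$)
$\left(\left(K - 83\right)^{2} - 1888\right) + \left(2312 + r\right) = \left(\left(12 - 83\right)^{2} - 1888\right) + \left(2312 + 3037\right) = \left(\left(-71\right)^{2} - 1888\right) + 5349 = \left(5041 - 1888\right) + 5349 = 3153 + 5349 = 8502$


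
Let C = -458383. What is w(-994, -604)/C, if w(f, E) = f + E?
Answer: 1598/458383 ≈ 0.0034862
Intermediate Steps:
w(f, E) = E + f
w(-994, -604)/C = (-604 - 994)/(-458383) = -1598*(-1/458383) = 1598/458383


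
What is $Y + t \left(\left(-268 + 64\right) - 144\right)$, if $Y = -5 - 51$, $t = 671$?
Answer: $-233564$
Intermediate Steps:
$Y = -56$
$Y + t \left(\left(-268 + 64\right) - 144\right) = -56 + 671 \left(\left(-268 + 64\right) - 144\right) = -56 + 671 \left(-204 - 144\right) = -56 + 671 \left(-348\right) = -56 - 233508 = -233564$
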